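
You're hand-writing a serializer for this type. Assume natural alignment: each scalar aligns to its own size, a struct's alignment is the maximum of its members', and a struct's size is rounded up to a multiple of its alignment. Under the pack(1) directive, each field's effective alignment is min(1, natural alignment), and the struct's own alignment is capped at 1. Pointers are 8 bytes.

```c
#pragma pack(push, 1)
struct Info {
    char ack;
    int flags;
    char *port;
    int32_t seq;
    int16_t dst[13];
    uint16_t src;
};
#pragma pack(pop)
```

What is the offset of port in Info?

5

@0: ack [1B, align 1] → 1
@1: flags [4B, align 1] → 5
@5: port [8B, align 1] → 13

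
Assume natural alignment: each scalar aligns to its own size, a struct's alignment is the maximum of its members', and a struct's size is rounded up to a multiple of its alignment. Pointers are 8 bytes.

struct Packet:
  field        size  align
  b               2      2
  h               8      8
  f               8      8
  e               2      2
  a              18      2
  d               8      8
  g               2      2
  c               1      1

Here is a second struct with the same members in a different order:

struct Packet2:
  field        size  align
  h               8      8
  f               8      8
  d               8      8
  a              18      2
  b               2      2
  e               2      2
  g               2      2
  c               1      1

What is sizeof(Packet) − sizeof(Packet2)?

8

b at 0 (size 2, align 2) → ends 2
pad 6 to align 8 for h
h at 8 (size 8, align 8) → ends 16
f at 16 (size 8, align 8) → ends 24
e at 24 (size 2, align 2) → ends 26
a at 26 (size 18, align 2) → ends 44
pad 4 to align 8 for d
d at 48 (size 8, align 8) → ends 56
g at 56 (size 2, align 2) → ends 58
c at 58 (size 1, align 1) → ends 59
tail pad 5 to reach multiple of 8
total 64 bytes, alignment 8
— Packet2 —
h at 0 (size 8, align 8) → ends 8
f at 8 (size 8, align 8) → ends 16
d at 16 (size 8, align 8) → ends 24
a at 24 (size 18, align 2) → ends 42
b at 42 (size 2, align 2) → ends 44
e at 44 (size 2, align 2) → ends 46
g at 46 (size 2, align 2) → ends 48
c at 48 (size 1, align 1) → ends 49
tail pad 7 to reach multiple of 8
total 56 bytes, alignment 8
64 − 56 = 8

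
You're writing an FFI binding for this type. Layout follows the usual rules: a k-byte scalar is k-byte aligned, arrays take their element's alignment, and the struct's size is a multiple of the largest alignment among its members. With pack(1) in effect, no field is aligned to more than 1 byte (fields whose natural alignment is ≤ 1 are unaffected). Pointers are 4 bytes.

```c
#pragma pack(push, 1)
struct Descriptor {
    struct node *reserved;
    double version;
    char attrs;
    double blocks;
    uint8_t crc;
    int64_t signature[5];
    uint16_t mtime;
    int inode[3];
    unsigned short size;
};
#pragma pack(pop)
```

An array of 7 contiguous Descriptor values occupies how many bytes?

0..4  reserved  (4B, 1-aligned)
4..12  version  (8B, 1-aligned)
12..13  attrs  (1B, 1-aligned)
13..21  blocks  (8B, 1-aligned)
21..22  crc  (1B, 1-aligned)
22..62  signature  (40B, 1-aligned)
62..64  mtime  (2B, 1-aligned)
64..76  inode  (12B, 1-aligned)
76..78  size  (2B, 1-aligned)
sizeof = 78, alignof = 1
array of 7: 7 × 78 = 546

546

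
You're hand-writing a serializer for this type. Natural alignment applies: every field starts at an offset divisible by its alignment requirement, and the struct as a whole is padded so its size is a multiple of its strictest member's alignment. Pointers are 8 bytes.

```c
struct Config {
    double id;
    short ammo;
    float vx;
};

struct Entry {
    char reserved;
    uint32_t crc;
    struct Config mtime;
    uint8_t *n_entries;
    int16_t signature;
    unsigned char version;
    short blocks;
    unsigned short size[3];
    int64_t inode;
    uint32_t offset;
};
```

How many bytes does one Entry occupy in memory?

Config: id at 0 (size 8, align 8) → ends 8; ammo at 8 (size 2, align 2) → ends 10; pad 2 to align 4 for vx; vx at 12 (size 4, align 4) → ends 16; total 16 bytes, alignment 8
reserved at 0 (size 1, align 1) → ends 1
pad 3 to align 4 for crc
crc at 4 (size 4, align 4) → ends 8
mtime at 8 (size 16, align 8) → ends 24
n_entries at 24 (size 8, align 8) → ends 32
signature at 32 (size 2, align 2) → ends 34
version at 34 (size 1, align 1) → ends 35
pad 1 to align 2 for blocks
blocks at 36 (size 2, align 2) → ends 38
size at 38 (size 6, align 2) → ends 44
pad 4 to align 8 for inode
inode at 48 (size 8, align 8) → ends 56
offset at 56 (size 4, align 4) → ends 60
tail pad 4 to reach multiple of 8
total 64 bytes, alignment 8

64 bytes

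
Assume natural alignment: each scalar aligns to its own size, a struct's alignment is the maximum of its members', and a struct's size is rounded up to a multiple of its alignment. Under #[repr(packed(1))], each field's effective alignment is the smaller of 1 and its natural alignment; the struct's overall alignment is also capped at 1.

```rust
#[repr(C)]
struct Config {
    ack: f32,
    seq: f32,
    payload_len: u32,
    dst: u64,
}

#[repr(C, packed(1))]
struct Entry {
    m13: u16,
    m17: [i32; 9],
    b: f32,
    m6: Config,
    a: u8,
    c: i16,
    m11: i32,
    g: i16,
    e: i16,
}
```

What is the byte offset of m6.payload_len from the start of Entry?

Config: @0: ack [4B, align 4] → 4; @4: seq [4B, align 4] → 8; @8: payload_len [4B, align 4] → 12; +4 pad (align 8); @16: dst [8B, align 8] → 24; size 24, align 8
@0: m13 [2B, align 1] → 2
@2: m17 [36B, align 1] → 38
@38: b [4B, align 1] → 42
@42: m6 [24B, align 1] → 66
within Config: payload_len at 8
42 + 8 = 50

50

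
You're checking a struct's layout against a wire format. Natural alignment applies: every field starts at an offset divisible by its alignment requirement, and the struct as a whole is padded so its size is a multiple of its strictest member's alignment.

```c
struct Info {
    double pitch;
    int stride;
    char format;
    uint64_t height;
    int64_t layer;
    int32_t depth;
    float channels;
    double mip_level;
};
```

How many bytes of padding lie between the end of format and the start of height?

0..8  pitch  (8B, 8-aligned)
8..12  stride  (4B, 4-aligned)
12..13  format  (1B, 1-aligned)
13..16  -- padding (3B)
16..24  height  (8B, 8-aligned)

3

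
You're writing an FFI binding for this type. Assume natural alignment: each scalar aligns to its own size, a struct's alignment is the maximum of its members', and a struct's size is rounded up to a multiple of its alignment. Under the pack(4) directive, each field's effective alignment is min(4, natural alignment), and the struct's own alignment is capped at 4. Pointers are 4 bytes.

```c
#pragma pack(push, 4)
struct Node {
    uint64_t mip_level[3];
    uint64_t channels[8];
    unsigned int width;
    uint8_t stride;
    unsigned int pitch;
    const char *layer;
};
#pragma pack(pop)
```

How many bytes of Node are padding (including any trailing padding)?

3

@0: mip_level [24B, align 4] → 24
@24: channels [64B, align 4] → 88
@88: width [4B, align 4] → 92
@92: stride [1B, align 1] → 93
+3 pad (align 4)
@96: pitch [4B, align 4] → 100
@100: layer [4B, align 4] → 104
size 104, align 4
data bytes 101, size 104 → padding 3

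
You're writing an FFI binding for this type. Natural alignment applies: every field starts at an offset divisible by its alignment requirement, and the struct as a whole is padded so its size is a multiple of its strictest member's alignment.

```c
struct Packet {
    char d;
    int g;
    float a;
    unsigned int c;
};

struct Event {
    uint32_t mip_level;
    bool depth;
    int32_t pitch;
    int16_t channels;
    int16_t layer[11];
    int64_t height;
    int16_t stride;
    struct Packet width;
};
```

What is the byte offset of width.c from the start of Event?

Packet: 0..1  d  (1B, 1-aligned); 1..4  -- padding (3B); 4..8  g  (4B, 4-aligned); 8..12  a  (4B, 4-aligned); 12..16  c  (4B, 4-aligned); sizeof = 16, alignof = 4
0..4  mip_level  (4B, 4-aligned)
4..5  depth  (1B, 1-aligned)
5..8  -- padding (3B)
8..12  pitch  (4B, 4-aligned)
12..14  channels  (2B, 2-aligned)
14..36  layer  (22B, 2-aligned)
36..40  -- padding (4B)
40..48  height  (8B, 8-aligned)
48..50  stride  (2B, 2-aligned)
50..52  -- padding (2B)
52..68  width  (16B, 4-aligned)
within Packet: c at 12
52 + 12 = 64

64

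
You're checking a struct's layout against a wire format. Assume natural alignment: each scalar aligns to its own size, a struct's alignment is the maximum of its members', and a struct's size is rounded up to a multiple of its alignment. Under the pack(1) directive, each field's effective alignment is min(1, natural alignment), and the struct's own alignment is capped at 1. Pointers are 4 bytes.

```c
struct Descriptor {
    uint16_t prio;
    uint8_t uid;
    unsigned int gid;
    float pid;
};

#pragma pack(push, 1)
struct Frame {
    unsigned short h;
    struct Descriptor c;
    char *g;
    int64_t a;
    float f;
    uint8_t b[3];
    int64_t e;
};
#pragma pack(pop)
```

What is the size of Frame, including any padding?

Descriptor: prio at 0 (size 2, align 2) → ends 2; uid at 2 (size 1, align 1) → ends 3; pad 1 to align 4 for gid; gid at 4 (size 4, align 4) → ends 8; pid at 8 (size 4, align 4) → ends 12; total 12 bytes, alignment 4
h at 0 (size 2, align 1) → ends 2
c at 2 (size 12, align 1) → ends 14
g at 14 (size 4, align 1) → ends 18
a at 18 (size 8, align 1) → ends 26
f at 26 (size 4, align 1) → ends 30
b at 30 (size 3, align 1) → ends 33
e at 33 (size 8, align 1) → ends 41
total 41 bytes, alignment 1

41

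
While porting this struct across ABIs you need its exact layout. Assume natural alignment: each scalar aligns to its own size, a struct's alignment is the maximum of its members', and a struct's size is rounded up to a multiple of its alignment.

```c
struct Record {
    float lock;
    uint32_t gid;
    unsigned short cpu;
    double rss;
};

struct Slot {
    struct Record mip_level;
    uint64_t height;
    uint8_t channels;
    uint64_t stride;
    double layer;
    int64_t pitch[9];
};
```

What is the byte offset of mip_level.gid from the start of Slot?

4

Record: @0: lock [4B, align 4] → 4; @4: gid [4B, align 4] → 8; @8: cpu [2B, align 2] → 10; +6 pad (align 8); @16: rss [8B, align 8] → 24; size 24, align 8
@0: mip_level [24B, align 8] → 24
within Record: gid at 4
0 + 4 = 4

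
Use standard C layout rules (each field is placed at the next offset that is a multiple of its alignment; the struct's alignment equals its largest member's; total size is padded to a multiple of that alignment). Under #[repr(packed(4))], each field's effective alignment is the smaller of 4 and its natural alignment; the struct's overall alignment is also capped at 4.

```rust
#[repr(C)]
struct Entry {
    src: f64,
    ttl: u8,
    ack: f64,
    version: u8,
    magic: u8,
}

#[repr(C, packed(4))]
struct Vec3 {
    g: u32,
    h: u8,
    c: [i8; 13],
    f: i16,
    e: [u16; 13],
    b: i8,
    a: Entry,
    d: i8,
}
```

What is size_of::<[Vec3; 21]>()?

1764

Entry: 0..8  src  (8B, 8-aligned); 8..9  ttl  (1B, 1-aligned); 9..16  -- padding (7B); 16..24  ack  (8B, 8-aligned); 24..25  version  (1B, 1-aligned); 25..26  magic  (1B, 1-aligned); 26..32  -- tail padding (6B); sizeof = 32, alignof = 8
0..4  g  (4B, 4-aligned)
4..5  h  (1B, 1-aligned)
5..18  c  (13B, 1-aligned)
18..20  f  (2B, 2-aligned)
20..46  e  (26B, 2-aligned)
46..47  b  (1B, 1-aligned)
47..48  -- padding (1B)
48..80  a  (32B, 4-aligned)
80..81  d  (1B, 1-aligned)
81..84  -- tail padding (3B)
sizeof = 84, alignof = 4
array of 21: 21 × 84 = 1764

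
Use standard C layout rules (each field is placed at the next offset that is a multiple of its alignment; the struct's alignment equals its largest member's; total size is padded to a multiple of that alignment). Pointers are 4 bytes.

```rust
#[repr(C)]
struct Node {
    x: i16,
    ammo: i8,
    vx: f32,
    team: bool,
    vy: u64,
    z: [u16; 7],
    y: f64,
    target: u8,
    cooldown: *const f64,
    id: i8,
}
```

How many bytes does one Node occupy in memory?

64

0..2  x  (2B, 2-aligned)
2..3  ammo  (1B, 1-aligned)
3..4  -- padding (1B)
4..8  vx  (4B, 4-aligned)
8..9  team  (1B, 1-aligned)
9..16  -- padding (7B)
16..24  vy  (8B, 8-aligned)
24..38  z  (14B, 2-aligned)
38..40  -- padding (2B)
40..48  y  (8B, 8-aligned)
48..49  target  (1B, 1-aligned)
49..52  -- padding (3B)
52..56  cooldown  (4B, 4-aligned)
56..57  id  (1B, 1-aligned)
57..64  -- tail padding (7B)
sizeof = 64, alignof = 8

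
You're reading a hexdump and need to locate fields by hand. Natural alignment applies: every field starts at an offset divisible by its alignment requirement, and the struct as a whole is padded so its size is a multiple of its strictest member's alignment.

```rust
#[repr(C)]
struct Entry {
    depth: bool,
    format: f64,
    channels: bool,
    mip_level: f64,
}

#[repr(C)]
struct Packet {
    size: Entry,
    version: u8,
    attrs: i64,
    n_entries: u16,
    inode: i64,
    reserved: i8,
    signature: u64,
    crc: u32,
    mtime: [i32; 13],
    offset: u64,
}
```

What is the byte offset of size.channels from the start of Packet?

16

Entry: @0: depth [1B, align 1] → 1; +7 pad (align 8); @8: format [8B, align 8] → 16; @16: channels [1B, align 1] → 17; +7 pad (align 8); @24: mip_level [8B, align 8] → 32; size 32, align 8
@0: size [32B, align 8] → 32
within Entry: channels at 16
0 + 16 = 16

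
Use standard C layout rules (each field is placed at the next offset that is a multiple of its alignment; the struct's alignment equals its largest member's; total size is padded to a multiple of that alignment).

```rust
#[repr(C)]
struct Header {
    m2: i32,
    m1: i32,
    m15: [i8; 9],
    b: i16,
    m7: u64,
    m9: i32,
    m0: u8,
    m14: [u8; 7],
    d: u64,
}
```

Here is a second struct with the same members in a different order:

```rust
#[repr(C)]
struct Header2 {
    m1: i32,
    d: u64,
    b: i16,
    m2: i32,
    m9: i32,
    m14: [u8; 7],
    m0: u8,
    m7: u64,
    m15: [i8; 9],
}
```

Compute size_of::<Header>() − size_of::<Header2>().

-8

m2 at 0 (size 4, align 4) → ends 4
m1 at 4 (size 4, align 4) → ends 8
m15 at 8 (size 9, align 1) → ends 17
pad 1 to align 2 for b
b at 18 (size 2, align 2) → ends 20
pad 4 to align 8 for m7
m7 at 24 (size 8, align 8) → ends 32
m9 at 32 (size 4, align 4) → ends 36
m0 at 36 (size 1, align 1) → ends 37
m14 at 37 (size 7, align 1) → ends 44
pad 4 to align 8 for d
d at 48 (size 8, align 8) → ends 56
total 56 bytes, alignment 8
— Header2 —
m1 at 0 (size 4, align 4) → ends 4
pad 4 to align 8 for d
d at 8 (size 8, align 8) → ends 16
b at 16 (size 2, align 2) → ends 18
pad 2 to align 4 for m2
m2 at 20 (size 4, align 4) → ends 24
m9 at 24 (size 4, align 4) → ends 28
m14 at 28 (size 7, align 1) → ends 35
m0 at 35 (size 1, align 1) → ends 36
pad 4 to align 8 for m7
m7 at 40 (size 8, align 8) → ends 48
m15 at 48 (size 9, align 1) → ends 57
tail pad 7 to reach multiple of 8
total 64 bytes, alignment 8
56 − 64 = -8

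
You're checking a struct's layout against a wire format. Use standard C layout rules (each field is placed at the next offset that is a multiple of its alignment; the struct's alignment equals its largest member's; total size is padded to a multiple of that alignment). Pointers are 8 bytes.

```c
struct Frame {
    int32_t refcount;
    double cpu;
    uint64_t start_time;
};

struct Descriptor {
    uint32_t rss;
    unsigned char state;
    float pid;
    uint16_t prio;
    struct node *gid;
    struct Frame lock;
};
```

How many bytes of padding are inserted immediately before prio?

0

Frame: 0..4  refcount  (4B, 4-aligned); 4..8  -- padding (4B); 8..16  cpu  (8B, 8-aligned); 16..24  start_time  (8B, 8-aligned); sizeof = 24, alignof = 8
0..4  rss  (4B, 4-aligned)
4..5  state  (1B, 1-aligned)
5..8  -- padding (3B)
8..12  pid  (4B, 4-aligned)
12..14  prio  (2B, 2-aligned)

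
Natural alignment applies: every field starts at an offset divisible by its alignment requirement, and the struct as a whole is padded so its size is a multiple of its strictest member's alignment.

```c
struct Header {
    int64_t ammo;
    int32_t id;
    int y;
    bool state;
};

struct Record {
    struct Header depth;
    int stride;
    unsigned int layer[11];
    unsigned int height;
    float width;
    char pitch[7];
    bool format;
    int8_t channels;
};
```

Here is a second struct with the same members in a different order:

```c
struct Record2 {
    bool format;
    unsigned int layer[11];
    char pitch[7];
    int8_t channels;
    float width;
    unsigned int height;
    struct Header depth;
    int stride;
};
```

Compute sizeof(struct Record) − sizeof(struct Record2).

0

Header: 0..8  ammo  (8B, 8-aligned); 8..12  id  (4B, 4-aligned); 12..16  y  (4B, 4-aligned); 16..17  state  (1B, 1-aligned); 17..24  -- tail padding (7B); sizeof = 24, alignof = 8
0..24  depth  (24B, 8-aligned)
24..28  stride  (4B, 4-aligned)
28..72  layer  (44B, 4-aligned)
72..76  height  (4B, 4-aligned)
76..80  width  (4B, 4-aligned)
80..87  pitch  (7B, 1-aligned)
87..88  format  (1B, 1-aligned)
88..89  channels  (1B, 1-aligned)
89..96  -- tail padding (7B)
sizeof = 96, alignof = 8
— Record2 —
0..1  format  (1B, 1-aligned)
1..4  -- padding (3B)
4..48  layer  (44B, 4-aligned)
48..55  pitch  (7B, 1-aligned)
55..56  channels  (1B, 1-aligned)
56..60  width  (4B, 4-aligned)
60..64  height  (4B, 4-aligned)
64..88  depth  (24B, 8-aligned)
88..92  stride  (4B, 4-aligned)
92..96  -- tail padding (4B)
sizeof = 96, alignof = 8
96 − 96 = 0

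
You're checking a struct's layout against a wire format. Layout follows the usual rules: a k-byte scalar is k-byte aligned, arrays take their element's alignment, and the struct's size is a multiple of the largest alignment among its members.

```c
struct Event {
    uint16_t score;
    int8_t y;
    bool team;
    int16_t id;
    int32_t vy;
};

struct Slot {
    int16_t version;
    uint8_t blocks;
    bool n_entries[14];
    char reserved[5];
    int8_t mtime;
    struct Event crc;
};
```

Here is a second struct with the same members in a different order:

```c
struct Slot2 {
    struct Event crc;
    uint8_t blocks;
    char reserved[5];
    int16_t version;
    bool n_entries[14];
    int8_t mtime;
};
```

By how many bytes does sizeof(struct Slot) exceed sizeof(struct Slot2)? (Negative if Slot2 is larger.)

0

Event: @0: score [2B, align 2] → 2; @2: y [1B, align 1] → 3; @3: team [1B, align 1] → 4; @4: id [2B, align 2] → 6; +2 pad (align 4); @8: vy [4B, align 4] → 12; size 12, align 4
@0: version [2B, align 2] → 2
@2: blocks [1B, align 1] → 3
@3: n_entries [14B, align 1] → 17
@17: reserved [5B, align 1] → 22
@22: mtime [1B, align 1] → 23
+1 pad (align 4)
@24: crc [12B, align 4] → 36
size 36, align 4
— Slot2 —
@0: crc [12B, align 4] → 12
@12: blocks [1B, align 1] → 13
@13: reserved [5B, align 1] → 18
@18: version [2B, align 2] → 20
@20: n_entries [14B, align 1] → 34
@34: mtime [1B, align 1] → 35
+1 tail pad (align 4)
size 36, align 4
36 − 36 = 0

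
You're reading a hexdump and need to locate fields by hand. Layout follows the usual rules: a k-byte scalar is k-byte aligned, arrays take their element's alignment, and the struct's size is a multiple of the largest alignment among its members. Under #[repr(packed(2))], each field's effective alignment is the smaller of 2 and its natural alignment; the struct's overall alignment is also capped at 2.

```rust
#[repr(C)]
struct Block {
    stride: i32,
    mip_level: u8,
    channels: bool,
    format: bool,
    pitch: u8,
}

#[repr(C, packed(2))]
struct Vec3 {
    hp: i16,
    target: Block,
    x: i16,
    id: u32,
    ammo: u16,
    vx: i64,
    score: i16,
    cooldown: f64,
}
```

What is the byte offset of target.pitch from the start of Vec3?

9

Block: 0..4  stride  (4B, 4-aligned); 4..5  mip_level  (1B, 1-aligned); 5..6  channels  (1B, 1-aligned); 6..7  format  (1B, 1-aligned); 7..8  pitch  (1B, 1-aligned); sizeof = 8, alignof = 4
0..2  hp  (2B, 2-aligned)
2..10  target  (8B, 2-aligned)
within Block: pitch at 7
2 + 7 = 9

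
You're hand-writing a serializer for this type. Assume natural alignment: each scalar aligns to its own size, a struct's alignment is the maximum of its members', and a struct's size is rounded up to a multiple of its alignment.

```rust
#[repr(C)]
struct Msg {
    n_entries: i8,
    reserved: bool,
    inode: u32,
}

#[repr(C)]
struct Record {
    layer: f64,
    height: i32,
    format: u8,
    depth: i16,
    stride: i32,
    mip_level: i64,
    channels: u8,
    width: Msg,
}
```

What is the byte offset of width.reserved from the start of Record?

Msg: @0: n_entries [1B, align 1] → 1; @1: reserved [1B, align 1] → 2; +2 pad (align 4); @4: inode [4B, align 4] → 8; size 8, align 4
@0: layer [8B, align 8] → 8
@8: height [4B, align 4] → 12
@12: format [1B, align 1] → 13
+1 pad (align 2)
@14: depth [2B, align 2] → 16
@16: stride [4B, align 4] → 20
+4 pad (align 8)
@24: mip_level [8B, align 8] → 32
@32: channels [1B, align 1] → 33
+3 pad (align 4)
@36: width [8B, align 4] → 44
within Msg: reserved at 1
36 + 1 = 37

37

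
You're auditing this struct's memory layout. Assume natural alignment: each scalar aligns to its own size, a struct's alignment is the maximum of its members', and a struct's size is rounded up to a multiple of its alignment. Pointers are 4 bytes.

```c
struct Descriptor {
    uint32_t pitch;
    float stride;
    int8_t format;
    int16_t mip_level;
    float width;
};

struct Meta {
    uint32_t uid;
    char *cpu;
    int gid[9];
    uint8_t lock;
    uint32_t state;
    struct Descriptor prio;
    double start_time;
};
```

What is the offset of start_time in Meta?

72

Descriptor: 0..4  pitch  (4B, 4-aligned); 4..8  stride  (4B, 4-aligned); 8..9  format  (1B, 1-aligned); 9..10  -- padding (1B); 10..12  mip_level  (2B, 2-aligned); 12..16  width  (4B, 4-aligned); sizeof = 16, alignof = 4
0..4  uid  (4B, 4-aligned)
4..8  cpu  (4B, 4-aligned)
8..44  gid  (36B, 4-aligned)
44..45  lock  (1B, 1-aligned)
45..48  -- padding (3B)
48..52  state  (4B, 4-aligned)
52..68  prio  (16B, 4-aligned)
68..72  -- padding (4B)
72..80  start_time  (8B, 8-aligned)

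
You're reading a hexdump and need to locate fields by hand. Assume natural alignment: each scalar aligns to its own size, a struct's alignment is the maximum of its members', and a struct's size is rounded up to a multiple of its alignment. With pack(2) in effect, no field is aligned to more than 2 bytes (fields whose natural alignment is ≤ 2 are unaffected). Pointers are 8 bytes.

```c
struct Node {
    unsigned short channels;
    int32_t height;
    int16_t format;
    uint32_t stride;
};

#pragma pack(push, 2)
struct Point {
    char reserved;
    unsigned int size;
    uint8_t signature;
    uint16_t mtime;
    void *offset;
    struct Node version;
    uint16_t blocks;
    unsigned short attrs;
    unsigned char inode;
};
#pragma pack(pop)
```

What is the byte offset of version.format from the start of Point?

Node: channels at 0 (size 2, align 2) → ends 2; pad 2 to align 4 for height; height at 4 (size 4, align 4) → ends 8; format at 8 (size 2, align 2) → ends 10; pad 2 to align 4 for stride; stride at 12 (size 4, align 4) → ends 16; total 16 bytes, alignment 4
reserved at 0 (size 1, align 1) → ends 1
pad 1 to align 2 for size
size at 2 (size 4, align 2) → ends 6
signature at 6 (size 1, align 1) → ends 7
pad 1 to align 2 for mtime
mtime at 8 (size 2, align 2) → ends 10
offset at 10 (size 8, align 2) → ends 18
version at 18 (size 16, align 2) → ends 34
within Node: format at 8
18 + 8 = 26

26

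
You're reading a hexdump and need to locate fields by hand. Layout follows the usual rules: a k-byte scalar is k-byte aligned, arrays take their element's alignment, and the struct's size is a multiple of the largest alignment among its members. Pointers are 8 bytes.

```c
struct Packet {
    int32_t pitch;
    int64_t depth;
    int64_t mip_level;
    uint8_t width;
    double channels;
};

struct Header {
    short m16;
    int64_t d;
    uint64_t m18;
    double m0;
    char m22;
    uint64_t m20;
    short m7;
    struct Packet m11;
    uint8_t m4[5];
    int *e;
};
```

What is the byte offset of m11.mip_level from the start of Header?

Packet: @0: pitch [4B, align 4] → 4; +4 pad (align 8); @8: depth [8B, align 8] → 16; @16: mip_level [8B, align 8] → 24; @24: width [1B, align 1] → 25; +7 pad (align 8); @32: channels [8B, align 8] → 40; size 40, align 8
@0: m16 [2B, align 2] → 2
+6 pad (align 8)
@8: d [8B, align 8] → 16
@16: m18 [8B, align 8] → 24
@24: m0 [8B, align 8] → 32
@32: m22 [1B, align 1] → 33
+7 pad (align 8)
@40: m20 [8B, align 8] → 48
@48: m7 [2B, align 2] → 50
+6 pad (align 8)
@56: m11 [40B, align 8] → 96
within Packet: mip_level at 16
56 + 16 = 72

72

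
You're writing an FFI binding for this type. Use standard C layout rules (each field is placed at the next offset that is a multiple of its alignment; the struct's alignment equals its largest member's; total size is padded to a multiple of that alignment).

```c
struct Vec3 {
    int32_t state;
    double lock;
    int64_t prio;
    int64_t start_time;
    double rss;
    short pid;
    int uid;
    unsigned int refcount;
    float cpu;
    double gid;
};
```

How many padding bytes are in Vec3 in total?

0..4  state  (4B, 4-aligned)
4..8  -- padding (4B)
8..16  lock  (8B, 8-aligned)
16..24  prio  (8B, 8-aligned)
24..32  start_time  (8B, 8-aligned)
32..40  rss  (8B, 8-aligned)
40..42  pid  (2B, 2-aligned)
42..44  -- padding (2B)
44..48  uid  (4B, 4-aligned)
48..52  refcount  (4B, 4-aligned)
52..56  cpu  (4B, 4-aligned)
56..64  gid  (8B, 8-aligned)
sizeof = 64, alignof = 8
data bytes 58, size 64 → padding 6

6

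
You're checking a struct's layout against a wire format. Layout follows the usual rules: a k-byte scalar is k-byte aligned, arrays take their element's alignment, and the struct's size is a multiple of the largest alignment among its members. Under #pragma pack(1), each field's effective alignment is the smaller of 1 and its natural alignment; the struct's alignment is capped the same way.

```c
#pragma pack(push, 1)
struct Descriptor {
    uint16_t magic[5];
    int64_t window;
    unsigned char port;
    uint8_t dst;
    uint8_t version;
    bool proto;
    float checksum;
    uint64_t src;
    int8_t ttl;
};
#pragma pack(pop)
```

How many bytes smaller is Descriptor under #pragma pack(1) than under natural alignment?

13

natural layout:
  magic at 0 (size 10, align 2) → ends 10
  pad 6 to align 8 for window
  window at 16 (size 8, align 8) → ends 24
  port at 24 (size 1, align 1) → ends 25
  dst at 25 (size 1, align 1) → ends 26
  version at 26 (size 1, align 1) → ends 27
  proto at 27 (size 1, align 1) → ends 28
  checksum at 28 (size 4, align 4) → ends 32
  src at 32 (size 8, align 8) → ends 40
  ttl at 40 (size 1, align 1) → ends 41
  tail pad 7 to reach multiple of 8
  total 48 bytes, alignment 8
packed(1) layout:
  magic at 0 (size 10, align 1) → ends 10
  window at 10 (size 8, align 1) → ends 18
  port at 18 (size 1, align 1) → ends 19
  dst at 19 (size 1, align 1) → ends 20
  version at 20 (size 1, align 1) → ends 21
  proto at 21 (size 1, align 1) → ends 22
  checksum at 22 (size 4, align 1) → ends 26
  src at 26 (size 8, align 1) → ends 34
  ttl at 34 (size 1, align 1) → ends 35
  total 35 bytes, alignment 1
48 − 35 = 13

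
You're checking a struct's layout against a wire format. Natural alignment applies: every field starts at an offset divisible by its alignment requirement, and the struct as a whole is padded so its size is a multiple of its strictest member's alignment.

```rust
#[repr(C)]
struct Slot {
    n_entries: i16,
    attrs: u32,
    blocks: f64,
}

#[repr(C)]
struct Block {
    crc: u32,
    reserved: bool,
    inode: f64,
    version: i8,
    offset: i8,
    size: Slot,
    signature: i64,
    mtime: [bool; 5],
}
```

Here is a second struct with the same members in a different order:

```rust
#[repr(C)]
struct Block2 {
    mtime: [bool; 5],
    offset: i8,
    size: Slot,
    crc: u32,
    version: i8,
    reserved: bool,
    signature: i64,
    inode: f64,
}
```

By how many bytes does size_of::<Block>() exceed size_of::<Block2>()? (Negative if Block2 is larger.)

Slot: @0: n_entries [2B, align 2] → 2; +2 pad (align 4); @4: attrs [4B, align 4] → 8; @8: blocks [8B, align 8] → 16; size 16, align 8
@0: crc [4B, align 4] → 4
@4: reserved [1B, align 1] → 5
+3 pad (align 8)
@8: inode [8B, align 8] → 16
@16: version [1B, align 1] → 17
@17: offset [1B, align 1] → 18
+6 pad (align 8)
@24: size [16B, align 8] → 40
@40: signature [8B, align 8] → 48
@48: mtime [5B, align 1] → 53
+3 tail pad (align 8)
size 56, align 8
— Block2 —
@0: mtime [5B, align 1] → 5
@5: offset [1B, align 1] → 6
+2 pad (align 8)
@8: size [16B, align 8] → 24
@24: crc [4B, align 4] → 28
@28: version [1B, align 1] → 29
@29: reserved [1B, align 1] → 30
+2 pad (align 8)
@32: signature [8B, align 8] → 40
@40: inode [8B, align 8] → 48
size 48, align 8
56 − 48 = 8

8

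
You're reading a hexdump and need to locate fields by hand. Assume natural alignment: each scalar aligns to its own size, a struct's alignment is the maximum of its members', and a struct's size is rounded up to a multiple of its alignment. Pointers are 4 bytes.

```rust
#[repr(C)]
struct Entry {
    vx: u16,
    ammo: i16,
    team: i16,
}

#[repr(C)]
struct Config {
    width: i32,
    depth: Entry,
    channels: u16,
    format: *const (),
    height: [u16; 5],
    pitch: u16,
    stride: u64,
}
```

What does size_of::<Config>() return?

40

Entry: vx at 0 (size 2, align 2) → ends 2; ammo at 2 (size 2, align 2) → ends 4; team at 4 (size 2, align 2) → ends 6; total 6 bytes, alignment 2
width at 0 (size 4, align 4) → ends 4
depth at 4 (size 6, align 2) → ends 10
channels at 10 (size 2, align 2) → ends 12
format at 12 (size 4, align 4) → ends 16
height at 16 (size 10, align 2) → ends 26
pitch at 26 (size 2, align 2) → ends 28
pad 4 to align 8 for stride
stride at 32 (size 8, align 8) → ends 40
total 40 bytes, alignment 8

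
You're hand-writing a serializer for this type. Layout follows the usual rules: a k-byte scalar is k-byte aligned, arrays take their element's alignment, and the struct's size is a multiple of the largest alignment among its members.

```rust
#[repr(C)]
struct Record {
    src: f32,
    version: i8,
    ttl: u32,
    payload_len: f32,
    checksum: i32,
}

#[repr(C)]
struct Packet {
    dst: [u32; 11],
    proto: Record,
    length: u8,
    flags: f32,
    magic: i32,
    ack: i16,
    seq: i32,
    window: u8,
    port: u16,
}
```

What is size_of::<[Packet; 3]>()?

Record: src at 0 (size 4, align 4) → ends 4; version at 4 (size 1, align 1) → ends 5; pad 3 to align 4 for ttl; ttl at 8 (size 4, align 4) → ends 12; payload_len at 12 (size 4, align 4) → ends 16; checksum at 16 (size 4, align 4) → ends 20; total 20 bytes, alignment 4
dst at 0 (size 44, align 4) → ends 44
proto at 44 (size 20, align 4) → ends 64
length at 64 (size 1, align 1) → ends 65
pad 3 to align 4 for flags
flags at 68 (size 4, align 4) → ends 72
magic at 72 (size 4, align 4) → ends 76
ack at 76 (size 2, align 2) → ends 78
pad 2 to align 4 for seq
seq at 80 (size 4, align 4) → ends 84
window at 84 (size 1, align 1) → ends 85
pad 1 to align 2 for port
port at 86 (size 2, align 2) → ends 88
total 88 bytes, alignment 4
array of 3: 3 × 88 = 264

264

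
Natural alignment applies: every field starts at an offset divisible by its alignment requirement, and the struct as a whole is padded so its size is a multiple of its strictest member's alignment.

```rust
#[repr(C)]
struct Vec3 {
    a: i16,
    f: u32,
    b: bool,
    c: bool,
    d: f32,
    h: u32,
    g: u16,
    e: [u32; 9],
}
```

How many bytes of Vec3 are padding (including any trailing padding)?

0..2  a  (2B, 2-aligned)
2..4  -- padding (2B)
4..8  f  (4B, 4-aligned)
8..9  b  (1B, 1-aligned)
9..10  c  (1B, 1-aligned)
10..12  -- padding (2B)
12..16  d  (4B, 4-aligned)
16..20  h  (4B, 4-aligned)
20..22  g  (2B, 2-aligned)
22..24  -- padding (2B)
24..60  e  (36B, 4-aligned)
sizeof = 60, alignof = 4
data bytes 54, size 60 → padding 6

6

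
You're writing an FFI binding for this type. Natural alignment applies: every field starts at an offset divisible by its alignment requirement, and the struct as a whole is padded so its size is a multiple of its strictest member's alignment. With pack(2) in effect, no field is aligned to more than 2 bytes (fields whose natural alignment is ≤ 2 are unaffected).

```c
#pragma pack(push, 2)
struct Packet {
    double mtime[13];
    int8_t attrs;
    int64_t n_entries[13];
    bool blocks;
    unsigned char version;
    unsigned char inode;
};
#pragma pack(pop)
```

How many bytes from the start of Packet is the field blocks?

210

0..104  mtime  (104B, 2-aligned)
104..105  attrs  (1B, 1-aligned)
105..106  -- padding (1B)
106..210  n_entries  (104B, 2-aligned)
210..211  blocks  (1B, 1-aligned)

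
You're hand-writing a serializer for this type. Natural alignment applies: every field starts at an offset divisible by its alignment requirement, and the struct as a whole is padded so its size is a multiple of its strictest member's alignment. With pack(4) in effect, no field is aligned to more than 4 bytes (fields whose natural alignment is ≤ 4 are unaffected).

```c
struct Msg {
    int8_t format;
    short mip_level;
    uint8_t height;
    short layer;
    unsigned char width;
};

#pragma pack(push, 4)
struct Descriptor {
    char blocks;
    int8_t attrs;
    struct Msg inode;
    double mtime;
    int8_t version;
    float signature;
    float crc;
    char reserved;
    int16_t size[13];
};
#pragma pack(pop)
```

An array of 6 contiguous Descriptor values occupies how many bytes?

360

Msg: @0: format [1B, align 1] → 1; +1 pad (align 2); @2: mip_level [2B, align 2] → 4; @4: height [1B, align 1] → 5; +1 pad (align 2); @6: layer [2B, align 2] → 8; @8: width [1B, align 1] → 9; +1 tail pad (align 2); size 10, align 2
@0: blocks [1B, align 1] → 1
@1: attrs [1B, align 1] → 2
@2: inode [10B, align 2] → 12
@12: mtime [8B, align 4] → 20
@20: version [1B, align 1] → 21
+3 pad (align 4)
@24: signature [4B, align 4] → 28
@28: crc [4B, align 4] → 32
@32: reserved [1B, align 1] → 33
+1 pad (align 2)
@34: size [26B, align 2] → 60
size 60, align 4
array of 6: 6 × 60 = 360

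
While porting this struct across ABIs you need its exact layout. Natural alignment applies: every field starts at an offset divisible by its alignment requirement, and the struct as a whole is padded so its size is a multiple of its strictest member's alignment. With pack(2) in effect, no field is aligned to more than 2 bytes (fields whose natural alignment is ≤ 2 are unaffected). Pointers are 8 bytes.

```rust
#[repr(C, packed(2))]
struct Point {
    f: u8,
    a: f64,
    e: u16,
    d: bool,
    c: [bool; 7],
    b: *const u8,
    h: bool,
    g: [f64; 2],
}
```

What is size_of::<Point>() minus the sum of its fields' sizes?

2

@0: f [1B, align 1] → 1
+1 pad (align 2)
@2: a [8B, align 2] → 10
@10: e [2B, align 2] → 12
@12: d [1B, align 1] → 13
@13: c [7B, align 1] → 20
@20: b [8B, align 2] → 28
@28: h [1B, align 1] → 29
+1 pad (align 2)
@30: g [16B, align 2] → 46
size 46, align 2
data bytes 44, size 46 → padding 2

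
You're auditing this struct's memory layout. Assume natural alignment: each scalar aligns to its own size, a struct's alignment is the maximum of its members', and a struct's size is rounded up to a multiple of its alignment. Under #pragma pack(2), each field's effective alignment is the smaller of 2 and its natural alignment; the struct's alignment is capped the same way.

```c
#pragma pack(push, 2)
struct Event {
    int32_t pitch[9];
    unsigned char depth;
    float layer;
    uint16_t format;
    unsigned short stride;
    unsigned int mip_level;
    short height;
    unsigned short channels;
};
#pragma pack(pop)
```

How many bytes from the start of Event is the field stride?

44

pitch at 0 (size 36, align 2) → ends 36
depth at 36 (size 1, align 1) → ends 37
pad 1 to align 2 for layer
layer at 38 (size 4, align 2) → ends 42
format at 42 (size 2, align 2) → ends 44
stride at 44 (size 2, align 2) → ends 46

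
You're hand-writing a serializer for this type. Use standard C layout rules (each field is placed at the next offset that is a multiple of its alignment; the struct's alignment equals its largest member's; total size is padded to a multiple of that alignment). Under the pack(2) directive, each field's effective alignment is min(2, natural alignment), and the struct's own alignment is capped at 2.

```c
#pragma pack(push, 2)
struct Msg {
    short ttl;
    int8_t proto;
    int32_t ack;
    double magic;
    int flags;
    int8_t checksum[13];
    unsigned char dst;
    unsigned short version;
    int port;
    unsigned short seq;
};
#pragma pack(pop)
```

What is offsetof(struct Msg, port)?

0..2  ttl  (2B, 2-aligned)
2..3  proto  (1B, 1-aligned)
3..4  -- padding (1B)
4..8  ack  (4B, 2-aligned)
8..16  magic  (8B, 2-aligned)
16..20  flags  (4B, 2-aligned)
20..33  checksum  (13B, 1-aligned)
33..34  dst  (1B, 1-aligned)
34..36  version  (2B, 2-aligned)
36..40  port  (4B, 2-aligned)

36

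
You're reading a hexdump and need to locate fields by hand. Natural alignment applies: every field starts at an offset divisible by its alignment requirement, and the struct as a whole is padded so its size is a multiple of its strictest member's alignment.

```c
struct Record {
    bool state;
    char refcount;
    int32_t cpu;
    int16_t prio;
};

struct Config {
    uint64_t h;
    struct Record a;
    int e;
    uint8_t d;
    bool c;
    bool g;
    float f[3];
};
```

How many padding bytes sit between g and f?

1

Record: @0: state [1B, align 1] → 1; @1: refcount [1B, align 1] → 2; +2 pad (align 4); @4: cpu [4B, align 4] → 8; @8: prio [2B, align 2] → 10; +2 tail pad (align 4); size 12, align 4
@0: h [8B, align 8] → 8
@8: a [12B, align 4] → 20
@20: e [4B, align 4] → 24
@24: d [1B, align 1] → 25
@25: c [1B, align 1] → 26
@26: g [1B, align 1] → 27
+1 pad (align 4)
@28: f [12B, align 4] → 40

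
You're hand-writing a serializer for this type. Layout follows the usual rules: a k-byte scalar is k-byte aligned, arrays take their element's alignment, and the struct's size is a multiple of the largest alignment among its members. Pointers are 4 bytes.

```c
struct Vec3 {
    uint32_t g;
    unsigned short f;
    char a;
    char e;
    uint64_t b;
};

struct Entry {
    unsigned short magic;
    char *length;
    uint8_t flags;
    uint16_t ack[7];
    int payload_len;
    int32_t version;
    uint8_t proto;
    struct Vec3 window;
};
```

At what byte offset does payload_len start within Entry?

24

Vec3: g at 0 (size 4, align 4) → ends 4; f at 4 (size 2, align 2) → ends 6; a at 6 (size 1, align 1) → ends 7; e at 7 (size 1, align 1) → ends 8; b at 8 (size 8, align 8) → ends 16; total 16 bytes, alignment 8
magic at 0 (size 2, align 2) → ends 2
pad 2 to align 4 for length
length at 4 (size 4, align 4) → ends 8
flags at 8 (size 1, align 1) → ends 9
pad 1 to align 2 for ack
ack at 10 (size 14, align 2) → ends 24
payload_len at 24 (size 4, align 4) → ends 28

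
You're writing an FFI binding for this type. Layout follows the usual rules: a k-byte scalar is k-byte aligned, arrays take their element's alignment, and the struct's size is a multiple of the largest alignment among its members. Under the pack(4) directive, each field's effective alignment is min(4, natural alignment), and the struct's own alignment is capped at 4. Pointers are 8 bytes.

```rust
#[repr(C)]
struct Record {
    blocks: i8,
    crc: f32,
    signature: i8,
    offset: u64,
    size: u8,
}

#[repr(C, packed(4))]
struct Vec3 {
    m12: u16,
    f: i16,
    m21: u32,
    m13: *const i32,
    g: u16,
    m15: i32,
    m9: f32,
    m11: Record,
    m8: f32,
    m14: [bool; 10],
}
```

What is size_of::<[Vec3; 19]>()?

1444

Record: 0..1  blocks  (1B, 1-aligned); 1..4  -- padding (3B); 4..8  crc  (4B, 4-aligned); 8..9  signature  (1B, 1-aligned); 9..16  -- padding (7B); 16..24  offset  (8B, 8-aligned); 24..25  size  (1B, 1-aligned); 25..32  -- tail padding (7B); sizeof = 32, alignof = 8
0..2  m12  (2B, 2-aligned)
2..4  f  (2B, 2-aligned)
4..8  m21  (4B, 4-aligned)
8..16  m13  (8B, 4-aligned)
16..18  g  (2B, 2-aligned)
18..20  -- padding (2B)
20..24  m15  (4B, 4-aligned)
24..28  m9  (4B, 4-aligned)
28..60  m11  (32B, 4-aligned)
60..64  m8  (4B, 4-aligned)
64..74  m14  (10B, 1-aligned)
74..76  -- tail padding (2B)
sizeof = 76, alignof = 4
array of 19: 19 × 76 = 1444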